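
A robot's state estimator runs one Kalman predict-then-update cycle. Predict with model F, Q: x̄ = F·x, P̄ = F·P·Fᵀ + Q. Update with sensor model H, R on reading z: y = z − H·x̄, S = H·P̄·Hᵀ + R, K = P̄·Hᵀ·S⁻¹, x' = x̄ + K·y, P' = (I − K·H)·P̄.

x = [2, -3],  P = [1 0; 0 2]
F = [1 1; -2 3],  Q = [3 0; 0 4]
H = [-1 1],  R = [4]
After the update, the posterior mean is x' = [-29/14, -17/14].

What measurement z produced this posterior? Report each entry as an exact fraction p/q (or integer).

x̄ = F·x = [-1, -13]
P̄ = F·P·Fᵀ + Q = [6 4; 4 26]
S = H·P̄·Hᵀ + R = [28]
K = P̄·Hᵀ·S⁻¹ = [-1/14; 11/14]
x' − x̄ = [-15/14, 165/14] = K·y
y = (KᵀK)⁻¹·Kᵀ·(x' − x̄) = [15]
z = y + H·x̄ = [15] + [-12] = [3]

z = [3]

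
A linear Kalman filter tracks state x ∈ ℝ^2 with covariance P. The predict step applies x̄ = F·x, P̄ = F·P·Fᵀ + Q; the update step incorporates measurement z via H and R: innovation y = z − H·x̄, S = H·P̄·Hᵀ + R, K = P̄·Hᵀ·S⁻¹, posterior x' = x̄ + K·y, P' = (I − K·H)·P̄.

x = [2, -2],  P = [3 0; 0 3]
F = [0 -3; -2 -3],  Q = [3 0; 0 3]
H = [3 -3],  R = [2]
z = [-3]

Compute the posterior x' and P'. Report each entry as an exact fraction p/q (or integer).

x' = [849/164, 1003/164]
P' = [4839/164 4833/164; 4833/164 4863/164]

x̄ = F·x = [6, 2]
P̄ = F·P·Fᵀ + Q = [30 27; 27 42]
y = z − H·x̄ = [-15]
S = H·P̄·Hᵀ + R = [164]
K = P̄·Hᵀ·S⁻¹ = [9/164; -45/164]
x' = x̄ + K·y = [849/164, 1003/164]
P' = (I − K·H)·P̄ = [4839/164 4833/164; 4833/164 4863/164]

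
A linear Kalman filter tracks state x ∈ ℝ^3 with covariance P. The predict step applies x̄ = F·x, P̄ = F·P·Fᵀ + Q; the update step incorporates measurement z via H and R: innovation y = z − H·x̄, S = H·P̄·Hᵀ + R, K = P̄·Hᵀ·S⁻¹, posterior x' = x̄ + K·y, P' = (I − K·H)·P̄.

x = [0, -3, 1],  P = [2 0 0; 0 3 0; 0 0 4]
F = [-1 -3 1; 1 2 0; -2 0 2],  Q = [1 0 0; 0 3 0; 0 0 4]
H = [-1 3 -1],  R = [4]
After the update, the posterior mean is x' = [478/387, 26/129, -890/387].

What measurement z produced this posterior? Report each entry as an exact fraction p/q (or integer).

z = [2]

x̄ = F·x = [10, -6, 2]
P̄ = F·P·Fᵀ + Q = [34 -20 12; -20 17 -4; 12 -4 28]
S = H·P̄·Hᵀ + R = [387]
K = P̄·Hᵀ·S⁻¹ = [-106/387; 25/129; -52/387]
x' − x̄ = [-3392/387, 800/129, -1664/387] = K·y
y = (KᵀK)⁻¹·Kᵀ·(x' − x̄) = [32]
z = y + H·x̄ = [32] + [-30] = [2]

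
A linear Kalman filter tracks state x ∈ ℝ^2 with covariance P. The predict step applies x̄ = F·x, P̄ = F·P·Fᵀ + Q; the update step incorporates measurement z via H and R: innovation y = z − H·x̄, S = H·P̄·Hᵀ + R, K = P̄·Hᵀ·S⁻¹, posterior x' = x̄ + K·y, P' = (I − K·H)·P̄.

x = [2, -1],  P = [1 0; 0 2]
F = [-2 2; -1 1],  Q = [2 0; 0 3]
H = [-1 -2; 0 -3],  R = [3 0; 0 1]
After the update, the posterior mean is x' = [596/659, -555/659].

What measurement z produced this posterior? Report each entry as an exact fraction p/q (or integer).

z = [-1, 3]

x̄ = F·x = [-6, -3]
P̄ = F·P·Fᵀ + Q = [14 6; 6 6]
S = H·P̄·Hᵀ + R = [65 54; 54 55]
K = P̄·Hᵀ·S⁻¹ = [-458/659 234/659; -18/659 -198/659]
x' − x̄ = [4550/659, 1422/659] = K·y
y = (KᵀK)⁻¹·Kᵀ·(x' − x̄) = [-13, -6]
z = y + H·x̄ = [-13, -6] + [12, 9] = [-1, 3]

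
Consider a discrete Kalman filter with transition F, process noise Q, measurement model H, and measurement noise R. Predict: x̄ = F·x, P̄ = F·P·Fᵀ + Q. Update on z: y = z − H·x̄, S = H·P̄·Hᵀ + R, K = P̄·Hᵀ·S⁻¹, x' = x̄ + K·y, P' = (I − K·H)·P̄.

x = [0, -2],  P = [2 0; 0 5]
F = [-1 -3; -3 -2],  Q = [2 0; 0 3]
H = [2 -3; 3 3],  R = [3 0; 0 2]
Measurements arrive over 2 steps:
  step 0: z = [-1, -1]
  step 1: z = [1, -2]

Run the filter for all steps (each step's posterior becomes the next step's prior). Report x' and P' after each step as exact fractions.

step 0: x̄ = F·x = [6, 4]
step 0: P̄ = F·P·Fᵀ + Q = [49 36; 36 41]
step 0: y = z − H·x̄ = [-1, -31]
step 0: S = H·P̄·Hᵀ + R = [136 -183; -183 1460]
step 0: K = P̄·Hᵀ·S⁻¹ = [32065/165071 32850/165071; -32187/165071 22083/165071]
step 0: x' = x̄ + K·y = [-59989/165071, 7898/165071]
step 0: P' = (I − K·H)·P̄ = [32379/165071 -10479/165071; -10479/165071 25201/165071]
step 1: x̄ = F·x = [36295/165071, 164171/165071]
step 1: P̄ = F·P·Fᵀ + Q = [526456/165071 133074/165071; 133074/165071 761680/165071]
step 1: y = z − H·x̄ = [584994/165071, -931540/165071]
step 1: S = H·P̄·Hᵀ + R = [7859269/165071 -4095606/165071; -4095606/165071 14318698/165071]
step 1: K = P̄·Hᵀ·S⁻¹ = [52896980/290058553 55211175/290058553; -54262182/290058553 38855253/290058553]
step 1: x' = x̄ + K·y = [-60333595/290058553, -123092915/290058553]
step 1: P' = (I − K·H)·P̄ = [53822658/290058553 -17015208/290058553; -17015208/290058553 42918710/290058553]

step 0: x' = [-59989/165071, 7898/165071], P' = [32379/165071 -10479/165071; -10479/165071 25201/165071]
step 1: x' = [-60333595/290058553, -123092915/290058553], P' = [53822658/290058553 -17015208/290058553; -17015208/290058553 42918710/290058553]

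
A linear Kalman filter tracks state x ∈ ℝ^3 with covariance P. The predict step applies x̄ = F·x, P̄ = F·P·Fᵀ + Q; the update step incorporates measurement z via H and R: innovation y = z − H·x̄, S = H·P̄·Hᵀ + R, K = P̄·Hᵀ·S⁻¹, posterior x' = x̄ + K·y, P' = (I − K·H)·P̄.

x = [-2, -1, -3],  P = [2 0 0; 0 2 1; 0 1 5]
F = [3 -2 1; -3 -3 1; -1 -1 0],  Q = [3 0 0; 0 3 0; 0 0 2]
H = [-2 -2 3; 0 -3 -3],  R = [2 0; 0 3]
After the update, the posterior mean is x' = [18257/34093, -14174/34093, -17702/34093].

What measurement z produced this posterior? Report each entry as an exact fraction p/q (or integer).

x̄ = F·x = [-7, 6, 3]
P̄ = F·P·Fᵀ + Q = [30 -6 -3; -6 38 11; -3 11 6]
S = H·P̄·Hᵀ + R = [184 87; 87 597]
K = P̄·Hᵀ·S⁻¹ = [-12126/34093 3309/34093; -1906/34093 -8117/34093; 1877/34093 -3186/34093]
x' − x̄ = [256908/34093, -218732/34093, -119981/34093] = K·y
y = (KᵀK)⁻¹·Kᵀ·(x' − x̄) = [-13, 30]
z = y + H·x̄ = [-13, 30] + [11, -27] = [-2, 3]

z = [-2, 3]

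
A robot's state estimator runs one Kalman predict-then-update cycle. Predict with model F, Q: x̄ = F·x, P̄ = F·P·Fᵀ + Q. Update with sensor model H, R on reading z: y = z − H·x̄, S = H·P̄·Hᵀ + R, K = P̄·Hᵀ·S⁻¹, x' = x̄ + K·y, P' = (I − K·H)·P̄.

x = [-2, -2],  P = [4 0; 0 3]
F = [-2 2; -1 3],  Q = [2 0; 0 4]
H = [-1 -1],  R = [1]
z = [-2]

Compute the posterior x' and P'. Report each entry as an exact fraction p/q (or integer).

x' = [168/59, -53/59]
P' = [202/59 -174/59; -174/59 409/118]

x̄ = F·x = [0, -4]
P̄ = F·P·Fᵀ + Q = [30 26; 26 35]
y = z − H·x̄ = [-6]
S = H·P̄·Hᵀ + R = [118]
K = P̄·Hᵀ·S⁻¹ = [-28/59; -61/118]
x' = x̄ + K·y = [168/59, -53/59]
P' = (I − K·H)·P̄ = [202/59 -174/59; -174/59 409/118]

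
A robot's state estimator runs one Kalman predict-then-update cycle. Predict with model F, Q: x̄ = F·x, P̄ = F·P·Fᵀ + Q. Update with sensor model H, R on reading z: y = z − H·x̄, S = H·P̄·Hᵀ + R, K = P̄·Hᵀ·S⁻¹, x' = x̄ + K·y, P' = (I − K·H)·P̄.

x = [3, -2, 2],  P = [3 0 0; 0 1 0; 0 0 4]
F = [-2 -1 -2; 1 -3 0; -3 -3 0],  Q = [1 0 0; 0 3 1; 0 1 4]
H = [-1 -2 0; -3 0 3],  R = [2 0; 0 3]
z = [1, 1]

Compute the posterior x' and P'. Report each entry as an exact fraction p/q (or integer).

x' = [-66775/6797, 30938/6797, -64125/6797]
P' = [136806/6797 -66390/6797 136110/6797; -66390/6797 35502/6797 -66043/6797; 136110/6797 -66043/6797 137653/6797]

x̄ = F·x = [-8, 9, -3]
P̄ = F·P·Fᵀ + Q = [30 -3 21; -3 15 1; 21 1 40]
y = z − H·x̄ = [11, -14]
S = H·P̄·Hᵀ + R = [80 3; 3 255]
K = P̄·Hᵀ·S⁻¹ = [-2013/6797 -696/6797; -2307/6797 347/6797; -2012/6797 1543/6797]
x' = x̄ + K·y = [-66775/6797, 30938/6797, -64125/6797]
P' = (I − K·H)·P̄ = [136806/6797 -66390/6797 136110/6797; -66390/6797 35502/6797 -66043/6797; 136110/6797 -66043/6797 137653/6797]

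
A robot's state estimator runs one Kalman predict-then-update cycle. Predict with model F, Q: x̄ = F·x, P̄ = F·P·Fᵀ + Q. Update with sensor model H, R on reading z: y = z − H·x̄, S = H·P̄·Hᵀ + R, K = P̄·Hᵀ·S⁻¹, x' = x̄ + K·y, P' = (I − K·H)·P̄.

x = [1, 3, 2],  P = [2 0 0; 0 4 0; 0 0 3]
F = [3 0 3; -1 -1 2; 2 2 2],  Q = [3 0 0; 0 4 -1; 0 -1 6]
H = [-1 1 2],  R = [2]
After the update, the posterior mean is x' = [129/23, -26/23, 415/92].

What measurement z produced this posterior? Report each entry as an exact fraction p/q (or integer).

z = [2]

x̄ = F·x = [9, 0, 12]
P̄ = F·P·Fᵀ + Q = [48 12 30; 12 22 -1; 30 -1 42]
S = H·P̄·Hᵀ + R = [92]
K = P̄·Hᵀ·S⁻¹ = [6/23; 2/23; 53/92]
x' − x̄ = [-78/23, -26/23, -689/92] = K·y
y = (KᵀK)⁻¹·Kᵀ·(x' − x̄) = [-13]
z = y + H·x̄ = [-13] + [15] = [2]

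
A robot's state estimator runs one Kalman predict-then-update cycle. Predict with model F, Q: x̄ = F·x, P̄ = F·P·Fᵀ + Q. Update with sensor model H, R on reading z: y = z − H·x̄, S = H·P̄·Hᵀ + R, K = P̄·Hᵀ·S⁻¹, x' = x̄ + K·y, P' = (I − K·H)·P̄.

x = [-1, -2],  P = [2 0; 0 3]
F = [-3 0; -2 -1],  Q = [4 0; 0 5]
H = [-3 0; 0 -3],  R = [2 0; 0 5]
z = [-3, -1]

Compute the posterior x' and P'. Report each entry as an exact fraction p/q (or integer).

x' = [4485/4534, 1079/2267]
P' = [991/4534 15/2267; 15/2267 1190/2267]

x̄ = F·x = [3, 4]
P̄ = F·P·Fᵀ + Q = [22 12; 12 16]
y = z − H·x̄ = [6, 11]
S = H·P̄·Hᵀ + R = [200 108; 108 149]
K = P̄·Hᵀ·S⁻¹ = [-2973/9068 -9/2267; -45/4534 -714/2267]
x' = x̄ + K·y = [4485/4534, 1079/2267]
P' = (I − K·H)·P̄ = [991/4534 15/2267; 15/2267 1190/2267]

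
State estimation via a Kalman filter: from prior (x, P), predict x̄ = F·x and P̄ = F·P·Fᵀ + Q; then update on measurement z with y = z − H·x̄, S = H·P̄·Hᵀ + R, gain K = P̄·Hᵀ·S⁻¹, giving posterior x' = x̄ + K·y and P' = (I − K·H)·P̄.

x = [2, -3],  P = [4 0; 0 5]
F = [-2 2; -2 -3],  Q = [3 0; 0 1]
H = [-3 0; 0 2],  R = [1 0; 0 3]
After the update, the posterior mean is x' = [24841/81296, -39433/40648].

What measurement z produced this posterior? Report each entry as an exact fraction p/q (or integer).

x̄ = F·x = [-10, 5]
P̄ = F·P·Fᵀ + Q = [39 -14; -14 62]
S = H·P̄·Hᵀ + R = [352 84; 84 251]
K = P̄·Hᵀ·S⁻¹ = [-27015/81296 -7/20324; 63/40648 5015/10162]
x' − x̄ = [837801/81296, -242673/40648] = K·y
y = (KᵀK)⁻¹·Kᵀ·(x' − x̄) = [-31, -12]
z = y + H·x̄ = [-31, -12] + [30, 10] = [-1, -2]

z = [-1, -2]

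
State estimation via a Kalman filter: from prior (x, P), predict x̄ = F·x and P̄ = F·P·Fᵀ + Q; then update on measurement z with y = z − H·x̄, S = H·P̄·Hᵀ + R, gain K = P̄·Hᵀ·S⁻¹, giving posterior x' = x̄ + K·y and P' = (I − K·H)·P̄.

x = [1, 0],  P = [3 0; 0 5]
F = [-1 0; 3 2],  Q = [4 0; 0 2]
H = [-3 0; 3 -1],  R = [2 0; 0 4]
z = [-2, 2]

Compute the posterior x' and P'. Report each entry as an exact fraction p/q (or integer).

x' = [188/295, 2/295]
P' = [58/295 30/59; 30/59 1454/295]

x̄ = F·x = [-1, 3]
P̄ = F·P·Fᵀ + Q = [7 -9; -9 49]
y = z − H·x̄ = [-5, 8]
S = H·P̄·Hᵀ + R = [65 -90; -90 170]
K = P̄·Hᵀ·S⁻¹ = [-87/295 6/295; -45/59 -251/295]
x' = x̄ + K·y = [188/295, 2/295]
P' = (I − K·H)·P̄ = [58/295 30/59; 30/59 1454/295]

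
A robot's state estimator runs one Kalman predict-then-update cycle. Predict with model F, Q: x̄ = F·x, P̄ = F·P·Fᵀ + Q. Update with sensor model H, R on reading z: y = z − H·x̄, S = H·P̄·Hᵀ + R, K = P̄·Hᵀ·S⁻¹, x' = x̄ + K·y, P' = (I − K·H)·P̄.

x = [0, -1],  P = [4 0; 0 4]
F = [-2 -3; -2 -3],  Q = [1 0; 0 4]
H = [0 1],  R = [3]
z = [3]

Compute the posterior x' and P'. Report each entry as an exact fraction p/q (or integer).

x' = [3, 3]
P' = [423/59 156/59; 156/59 168/59]

x̄ = F·x = [3, 3]
P̄ = F·P·Fᵀ + Q = [53 52; 52 56]
y = z − H·x̄ = [0]
S = H·P̄·Hᵀ + R = [59]
K = P̄·Hᵀ·S⁻¹ = [52/59; 56/59]
x' = x̄ + K·y = [3, 3]
P' = (I − K·H)·P̄ = [423/59 156/59; 156/59 168/59]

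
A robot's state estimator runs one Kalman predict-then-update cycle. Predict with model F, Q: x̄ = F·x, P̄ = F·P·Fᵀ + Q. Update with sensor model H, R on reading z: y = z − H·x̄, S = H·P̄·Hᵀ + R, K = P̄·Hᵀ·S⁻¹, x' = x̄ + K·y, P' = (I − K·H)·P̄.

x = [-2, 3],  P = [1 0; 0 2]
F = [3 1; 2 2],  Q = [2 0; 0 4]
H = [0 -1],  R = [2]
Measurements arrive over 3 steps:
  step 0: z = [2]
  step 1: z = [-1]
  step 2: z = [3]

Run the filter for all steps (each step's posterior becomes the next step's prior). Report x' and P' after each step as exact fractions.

step 0: x' = [-47/9, -14/9], P' = [67/9 10/9; 10/9 16/9]
step 1: x' = [-272/233, 102/233], P' = [3367/233 514/233; 514/233 448/233]
step 2: x' = [-10249/2077, -30796/10385], P' = [32999/2077 5042/2077; 5042/2077 20304/10385]

step 0: x̄ = F·x = [-3, 2]
step 0: P̄ = F·P·Fᵀ + Q = [13 10; 10 16]
step 0: y = z − H·x̄ = [4]
step 0: S = H·P̄·Hᵀ + R = [18]
step 0: K = P̄·Hᵀ·S⁻¹ = [-5/9; -8/9]
step 0: x' = x̄ + K·y = [-47/9, -14/9]
step 0: P' = (I − K·H)·P̄ = [67/9 10/9; 10/9 16/9]
step 1: x̄ = F·x = [-155/9, -122/9]
step 1: P̄ = F·P·Fᵀ + Q = [697/9 514/9; 514/9 448/9]
step 1: y = z − H·x̄ = [-131/9]
step 1: S = H·P̄·Hᵀ + R = [466/9]
step 1: K = P̄·Hᵀ·S⁻¹ = [-257/233; -224/233]
step 1: x' = x̄ + K·y = [-272/233, 102/233]
step 1: P' = (I − K·H)·P̄ = [3367/233 514/233; 514/233 448/233]
step 2: x̄ = F·x = [-714/233, -340/233]
step 2: P̄ = F·P·Fᵀ + Q = [34301/233 25210/233; 25210/233 20304/233]
step 2: y = z − H·x̄ = [359/233]
step 2: S = H·P̄·Hᵀ + R = [20770/233]
step 2: K = P̄·Hᵀ·S⁻¹ = [-2521/2077; -10152/10385]
step 2: x' = x̄ + K·y = [-10249/2077, -30796/10385]
step 2: P' = (I − K·H)·P̄ = [32999/2077 5042/2077; 5042/2077 20304/10385]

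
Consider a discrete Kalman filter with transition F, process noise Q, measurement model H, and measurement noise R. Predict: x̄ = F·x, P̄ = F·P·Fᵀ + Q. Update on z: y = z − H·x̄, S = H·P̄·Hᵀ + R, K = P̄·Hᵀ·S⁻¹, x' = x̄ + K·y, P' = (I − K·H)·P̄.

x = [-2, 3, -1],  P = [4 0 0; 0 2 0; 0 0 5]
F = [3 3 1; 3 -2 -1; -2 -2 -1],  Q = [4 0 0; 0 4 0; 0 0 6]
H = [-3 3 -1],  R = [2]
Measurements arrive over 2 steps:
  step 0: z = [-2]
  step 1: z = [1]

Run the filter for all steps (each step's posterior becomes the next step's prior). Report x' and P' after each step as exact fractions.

step 0: x̄ = F·x = [2, -11, -1]
step 0: P̄ = F·P·Fᵀ + Q = [63 19 -41; 19 53 -11; -41 -11 35]
step 0: y = z − H·x̄ = [36]
step 0: S = H·P̄·Hᵀ + R = [559]
step 0: K = P̄·Hᵀ·S⁻¹ = [-7/43; 113/559; 55/559]
step 0: x' = x̄ + K·y = [-166/43, -2081/559, 1421/559]
step 0: P' = (I − K·H)·P̄ = [2072/43 1608/43 -1378/43; 1608/43 16858/559 -12364/559; -1378/43 -12364/559 16540/559]
step 1: x̄ = F·x = [-11296/559, -3733/559, 7057/559]
step 1: P̄ = F·P·Fᵀ + Q = [607526/559 249268/559 -378762/559; 249268/559 135812/559 -150994/559; -378762/559 -150994/559 241190/559]
step 1: y = z − H·x̄ = [-15073/559]
step 1: S = H·P̄·Hᵀ + R = [1078918/559]
step 1: K = P̄·Hᵀ·S⁻¹ = [-348006/539459; -94687/539459; 221057/539459]
step 1: x' = x̄ + K·y = [-1517414/539459, -1049344/539459, 849678/539459]
step 1: P' = (I − K·H)·P̄ = [152985718/539459 122659352/539459 -90283086/539459; 122659352/539459 98987030/539459 -70827592/539459; -90283086/539459 -70827592/539459 57924368/539459]

step 0: x' = [-166/43, -2081/559, 1421/559], P' = [2072/43 1608/43 -1378/43; 1608/43 16858/559 -12364/559; -1378/43 -12364/559 16540/559]
step 1: x' = [-1517414/539459, -1049344/539459, 849678/539459], P' = [152985718/539459 122659352/539459 -90283086/539459; 122659352/539459 98987030/539459 -70827592/539459; -90283086/539459 -70827592/539459 57924368/539459]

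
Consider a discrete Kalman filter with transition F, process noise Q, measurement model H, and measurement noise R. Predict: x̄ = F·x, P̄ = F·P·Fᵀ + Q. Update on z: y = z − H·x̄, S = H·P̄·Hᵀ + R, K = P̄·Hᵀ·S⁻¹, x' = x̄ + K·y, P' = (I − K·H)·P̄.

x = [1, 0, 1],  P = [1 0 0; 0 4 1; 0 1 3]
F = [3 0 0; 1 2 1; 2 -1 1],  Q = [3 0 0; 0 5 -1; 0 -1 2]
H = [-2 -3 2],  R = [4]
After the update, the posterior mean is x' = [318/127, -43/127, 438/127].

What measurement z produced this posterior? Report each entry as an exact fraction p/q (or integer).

z = [3]

x̄ = F·x = [3, 2, 3]
P̄ = F·P·Fᵀ + Q = [12 3 6; 3 29 -3; 6 -3 11]
S = H·P̄·Hᵀ + R = [381]
K = P̄·Hᵀ·S⁻¹ = [-7/127; -33/127; 19/381]
x' − x̄ = [-63/127, -297/127, 57/127] = K·y
y = (KᵀK)⁻¹·Kᵀ·(x' − x̄) = [9]
z = y + H·x̄ = [9] + [-6] = [3]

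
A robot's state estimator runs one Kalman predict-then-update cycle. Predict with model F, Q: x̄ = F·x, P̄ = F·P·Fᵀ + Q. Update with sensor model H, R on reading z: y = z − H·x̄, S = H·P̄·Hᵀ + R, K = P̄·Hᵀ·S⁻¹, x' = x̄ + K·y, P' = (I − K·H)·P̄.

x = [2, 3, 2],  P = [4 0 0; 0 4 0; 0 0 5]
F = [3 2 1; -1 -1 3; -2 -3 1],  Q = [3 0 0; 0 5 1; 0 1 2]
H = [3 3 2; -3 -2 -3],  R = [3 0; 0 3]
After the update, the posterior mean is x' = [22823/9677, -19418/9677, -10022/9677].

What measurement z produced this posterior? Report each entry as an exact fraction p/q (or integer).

x̄ = F·x = [14, 1, -11]
P̄ = F·P·Fᵀ + Q = [60 -5 -43; -5 58 36; -43 36 59]
S = H·P̄·Hᵀ + R = [1127 -990; -990 904]
K = P̄·Hᵀ·S⁻¹ = [15413/19354 32003/38708; 957/19354 -6853/38708; -7778/9677 -19605/19354]
x' − x̄ = [-112655/9677, -29095/9677, 96425/9677] = K·y
y = (KᵀK)⁻¹·Kᵀ·(x' − x̄) = [-25, 10]
z = y + H·x̄ = [-25, 10] + [23, -11] = [-2, -1]

z = [-2, -1]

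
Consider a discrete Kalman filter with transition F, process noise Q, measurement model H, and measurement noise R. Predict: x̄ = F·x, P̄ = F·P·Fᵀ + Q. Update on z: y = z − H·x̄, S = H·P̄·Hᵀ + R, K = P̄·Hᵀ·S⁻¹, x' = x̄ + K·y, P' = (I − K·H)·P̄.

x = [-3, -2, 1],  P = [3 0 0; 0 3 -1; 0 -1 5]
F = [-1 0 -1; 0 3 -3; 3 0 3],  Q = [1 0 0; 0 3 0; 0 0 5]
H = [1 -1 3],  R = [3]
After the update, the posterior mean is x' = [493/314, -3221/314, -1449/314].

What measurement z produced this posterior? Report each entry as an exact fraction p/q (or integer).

z = [-2]

x̄ = F·x = [2, -9, -6]
P̄ = F·P·Fᵀ + Q = [9 18 -24; 18 93 -54; -24 -54 77]
S = H·P̄·Hᵀ + R = [942]
K = P̄·Hᵀ·S⁻¹ = [-27/314; -79/314; 87/314]
x' − x̄ = [-135/314, -395/314, 435/314] = K·y
y = (KᵀK)⁻¹·Kᵀ·(x' − x̄) = [5]
z = y + H·x̄ = [5] + [-7] = [-2]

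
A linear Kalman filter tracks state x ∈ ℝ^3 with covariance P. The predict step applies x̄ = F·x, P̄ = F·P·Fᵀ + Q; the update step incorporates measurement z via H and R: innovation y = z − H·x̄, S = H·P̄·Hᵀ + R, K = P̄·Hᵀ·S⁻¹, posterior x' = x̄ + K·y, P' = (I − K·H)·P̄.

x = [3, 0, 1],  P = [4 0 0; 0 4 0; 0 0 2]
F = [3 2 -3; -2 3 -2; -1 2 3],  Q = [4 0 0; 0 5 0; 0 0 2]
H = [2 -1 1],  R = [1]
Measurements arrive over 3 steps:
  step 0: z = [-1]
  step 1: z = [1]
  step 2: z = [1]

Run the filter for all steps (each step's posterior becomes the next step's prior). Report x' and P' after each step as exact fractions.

step 0: x̄ = F·x = [6, -8, 0]
step 0: P̄ = F·P·Fᵀ + Q = [74 12 -14; 12 65 20; -14 20 40]
step 0: y = z − H·x̄ = [-21]
step 0: S = H·P̄·Hᵀ + R = [258]
step 0: K = P̄·Hᵀ·S⁻¹ = [61/129; -7/86; -4/129]
step 0: x' = x̄ + K·y = [-169/43, -541/86, 28/43]
step 0: P' = (I − K·H)·P̄ = [2104/129 943/43 -1318/129; 943/43 5443/86 832/43; -1318/129 832/43 5128/129]
step 1: x̄ = F·x = [-1132/43, -1059/86, -288/43]
step 1: P̄ = F·P·Fᵀ + Q = [41994/43 16276/43 -8102/43; 16276/43 19073/86 6792/43; -8102/43 6792/43 107716/129]
step 1: y = z − H·x̄ = [4131/86]
step 1: S = H·P̄·Hᵀ + R = [614189/258]
step 1: K = P̄·Hᵀ·S⁻¹ = [357660/614189; 178845/614189; 752/5963]
step 1: x' = x̄ + K·y = [1011274/614189, 1027704/614189, -3816/5963]
step 1: P' = (I − K·H)·P̄ = [104003262/614189 -15451402/614189 -2166022/5963; -15451402/614189 12239327/614189 420592/5963; -2166022/5963 420592/5963 4753388/5963]
step 2: x̄ = F·x = [60858/5963, 1846660/614189, -135010/614189]
step 2: P̄ = F·P·Fᵀ + Q = [84508450/5963 16957092/5963 -71926718/5963; 16957092/5963 368396776/614189 -1438985540/614189; -71926718/5963 -1438985540/614189 6480838540/614189]
step 2: y = z − H·x̄ = [-9940889/614189]
step 2: S = H·P̄·Hᵀ + R = [7925172265/614189]
step 2: K = P̄·Hᵀ·S⁻¹ = [1650741654/1585034453; 1685778636/7925172265; -6897079828/7925172265]
step 2: x' = x̄ + K·y = [-10541137656/1585034453, -3456655336/7925172265, 109889834378/7925172265]
step 2: P' = (I − K·H)·P̄ = [280022688730/1585034453 -23437060044/1585034453 -581831695850/1585034453; -23437060044/1585034453 126603215096/7925172265 362659594172/7925172265; -581831695850/1585034453 362659594172/7925172265 6174079472844/7925172265]

step 0: x' = [-169/43, -541/86, 28/43], P' = [2104/129 943/43 -1318/129; 943/43 5443/86 832/43; -1318/129 832/43 5128/129]
step 1: x' = [1011274/614189, 1027704/614189, -3816/5963], P' = [104003262/614189 -15451402/614189 -2166022/5963; -15451402/614189 12239327/614189 420592/5963; -2166022/5963 420592/5963 4753388/5963]
step 2: x' = [-10541137656/1585034453, -3456655336/7925172265, 109889834378/7925172265], P' = [280022688730/1585034453 -23437060044/1585034453 -581831695850/1585034453; -23437060044/1585034453 126603215096/7925172265 362659594172/7925172265; -581831695850/1585034453 362659594172/7925172265 6174079472844/7925172265]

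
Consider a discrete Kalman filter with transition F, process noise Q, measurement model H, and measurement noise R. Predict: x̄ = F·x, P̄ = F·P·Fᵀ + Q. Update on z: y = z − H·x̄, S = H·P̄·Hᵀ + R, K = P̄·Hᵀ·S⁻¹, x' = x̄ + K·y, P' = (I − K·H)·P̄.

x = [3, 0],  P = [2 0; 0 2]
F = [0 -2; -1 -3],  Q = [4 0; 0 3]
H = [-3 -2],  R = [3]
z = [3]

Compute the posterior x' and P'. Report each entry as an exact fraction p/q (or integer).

x' = [180/347, -795/347]
P' = [564/347 -756/347; -756/347 1257/347]

x̄ = F·x = [0, -3]
P̄ = F·P·Fᵀ + Q = [12 12; 12 23]
y = z − H·x̄ = [-3]
S = H·P̄·Hᵀ + R = [347]
K = P̄·Hᵀ·S⁻¹ = [-60/347; -82/347]
x' = x̄ + K·y = [180/347, -795/347]
P' = (I − K·H)·P̄ = [564/347 -756/347; -756/347 1257/347]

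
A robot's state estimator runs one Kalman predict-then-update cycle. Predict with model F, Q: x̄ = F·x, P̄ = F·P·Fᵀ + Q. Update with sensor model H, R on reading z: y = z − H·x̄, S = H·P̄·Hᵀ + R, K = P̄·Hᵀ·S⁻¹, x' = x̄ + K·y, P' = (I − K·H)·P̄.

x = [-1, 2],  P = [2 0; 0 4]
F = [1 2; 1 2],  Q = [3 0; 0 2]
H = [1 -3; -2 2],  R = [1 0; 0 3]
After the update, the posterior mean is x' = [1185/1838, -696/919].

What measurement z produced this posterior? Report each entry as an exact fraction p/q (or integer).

z = [3, -3]

x̄ = F·x = [3, 3]
P̄ = F·P·Fᵀ + Q = [21 18; 18 20]
S = H·P̄·Hᵀ + R = [94 -18; -18 23]
K = P̄·Hᵀ·S⁻¹ = [-867/1838 -579/919; -447/919 -190/919]
x' − x̄ = [-4329/1838, -3453/919] = K·y
y = (KᵀK)⁻¹·Kᵀ·(x' − x̄) = [9, -3]
z = y + H·x̄ = [9, -3] + [-6, 0] = [3, -3]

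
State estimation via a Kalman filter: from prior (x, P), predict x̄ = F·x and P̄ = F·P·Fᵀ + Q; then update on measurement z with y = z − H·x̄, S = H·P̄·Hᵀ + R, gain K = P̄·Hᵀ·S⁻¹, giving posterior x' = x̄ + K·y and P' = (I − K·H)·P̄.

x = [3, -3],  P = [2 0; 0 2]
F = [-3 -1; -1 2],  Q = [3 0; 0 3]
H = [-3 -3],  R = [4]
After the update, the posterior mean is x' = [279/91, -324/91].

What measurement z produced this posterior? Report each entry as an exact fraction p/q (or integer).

x̄ = F·x = [-6, -9]
P̄ = F·P·Fᵀ + Q = [23 2; 2 13]
S = H·P̄·Hᵀ + R = [364]
K = P̄·Hᵀ·S⁻¹ = [-75/364; -45/364]
x' − x̄ = [825/91, 495/91] = K·y
y = (KᵀK)⁻¹·Kᵀ·(x' − x̄) = [-44]
z = y + H·x̄ = [-44] + [45] = [1]

z = [1]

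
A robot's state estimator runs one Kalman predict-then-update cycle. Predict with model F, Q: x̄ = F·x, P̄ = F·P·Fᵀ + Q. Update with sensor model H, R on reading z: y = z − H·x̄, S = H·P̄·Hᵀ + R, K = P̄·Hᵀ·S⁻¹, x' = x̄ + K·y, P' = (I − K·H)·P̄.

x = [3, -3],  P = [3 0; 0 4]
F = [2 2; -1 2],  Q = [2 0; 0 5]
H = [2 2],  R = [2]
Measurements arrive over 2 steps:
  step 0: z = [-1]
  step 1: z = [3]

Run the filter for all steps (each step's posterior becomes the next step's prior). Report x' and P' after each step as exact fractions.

step 0: x̄ = F·x = [0, -9]
step 0: P̄ = F·P·Fᵀ + Q = [30 10; 10 24]
step 0: y = z − H·x̄ = [17]
step 0: S = H·P̄·Hᵀ + R = [298]
step 0: K = P̄·Hᵀ·S⁻¹ = [40/149; 34/149]
step 0: x' = x̄ + K·y = [680/149, -763/149]
step 0: P' = (I − K·H)·P̄ = [1270/149 -1230/149; -1230/149 1264/149]
step 1: x̄ = F·x = [-166/149, -2206/149]
step 1: P̄ = F·P·Fᵀ + Q = [594/149 56/149; 56/149 11991/149]
step 1: y = z − H·x̄ = [5191/149]
step 1: S = H·P̄·Hᵀ + R = [51086/149]
step 1: K = P̄·Hᵀ·S⁻¹ = [650/25543; 1721/3649]
step 1: x' = x̄ + K·y = [-5812/25543, 5933/3649]
step 1: P' = (I − K·H)·P̄ = [96158/25543 -13644/3649; -13644/3649 15365/3649]

step 0: x' = [680/149, -763/149], P' = [1270/149 -1230/149; -1230/149 1264/149]
step 1: x' = [-5812/25543, 5933/3649], P' = [96158/25543 -13644/3649; -13644/3649 15365/3649]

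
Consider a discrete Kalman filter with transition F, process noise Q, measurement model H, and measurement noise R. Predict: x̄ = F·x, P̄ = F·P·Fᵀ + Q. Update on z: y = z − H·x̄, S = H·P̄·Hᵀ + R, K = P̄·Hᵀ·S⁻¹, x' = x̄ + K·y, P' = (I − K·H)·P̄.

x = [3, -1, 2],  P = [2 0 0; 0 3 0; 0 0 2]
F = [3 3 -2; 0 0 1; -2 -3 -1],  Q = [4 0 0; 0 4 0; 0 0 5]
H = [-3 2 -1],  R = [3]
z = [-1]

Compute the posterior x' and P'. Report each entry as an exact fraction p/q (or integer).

x̄ = F·x = [2, 2, -5]
P̄ = F·P·Fᵀ + Q = [57 -4 -35; -4 6 -2; -35 -2 42]
y = z − H·x̄ = [-4]
S = H·P̄·Hᵀ + R = [428]
K = P̄·Hᵀ·S⁻¹ = [-36/107; 13/214; 59/428]
x' = x̄ + K·y = [358/107, 188/107, -594/107]
P' = (I − K·H)·P̄ = [915/107 508/107 -1621/107; 508/107 473/107 -1195/214; -1621/107 -1195/214 14495/428]

x' = [358/107, 188/107, -594/107]
P' = [915/107 508/107 -1621/107; 508/107 473/107 -1195/214; -1621/107 -1195/214 14495/428]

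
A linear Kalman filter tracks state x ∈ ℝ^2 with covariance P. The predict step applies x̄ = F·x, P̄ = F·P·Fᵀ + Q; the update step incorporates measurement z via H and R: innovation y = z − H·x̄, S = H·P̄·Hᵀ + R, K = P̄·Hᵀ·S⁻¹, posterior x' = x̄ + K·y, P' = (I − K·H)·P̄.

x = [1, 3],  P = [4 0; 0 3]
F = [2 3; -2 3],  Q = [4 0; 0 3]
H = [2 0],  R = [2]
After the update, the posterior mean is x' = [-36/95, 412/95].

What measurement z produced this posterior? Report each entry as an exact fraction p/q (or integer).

x̄ = F·x = [11, 7]
P̄ = F·P·Fᵀ + Q = [47 11; 11 46]
S = H·P̄·Hᵀ + R = [190]
K = P̄·Hᵀ·S⁻¹ = [47/95; 11/95]
x' − x̄ = [-1081/95, -253/95] = K·y
y = (KᵀK)⁻¹·Kᵀ·(x' − x̄) = [-23]
z = y + H·x̄ = [-23] + [22] = [-1]

z = [-1]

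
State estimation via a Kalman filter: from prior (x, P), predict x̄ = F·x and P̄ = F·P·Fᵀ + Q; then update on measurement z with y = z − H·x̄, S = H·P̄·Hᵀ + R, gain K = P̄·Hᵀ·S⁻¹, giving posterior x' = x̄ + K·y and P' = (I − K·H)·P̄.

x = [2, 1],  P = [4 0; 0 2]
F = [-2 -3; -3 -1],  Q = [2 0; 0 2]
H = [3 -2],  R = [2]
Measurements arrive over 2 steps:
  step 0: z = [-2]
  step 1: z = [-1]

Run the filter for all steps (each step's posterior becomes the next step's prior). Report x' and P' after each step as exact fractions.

step 0: x' = [-107/21, -416/63], P' = [124/7 550/21; 550/21 2470/63]
step 1: x' = [8980/8771, 17643/8771], P' = [53668/8771 75120/8771; 75120/8771 108988/8771]

step 0: x̄ = F·x = [-7, -7]
step 0: P̄ = F·P·Fᵀ + Q = [36 30; 30 40]
step 0: y = z − H·x̄ = [5]
step 0: S = H·P̄·Hᵀ + R = [126]
step 0: K = P̄·Hᵀ·S⁻¹ = [8/21; 5/63]
step 0: x' = x̄ + K·y = [-107/21, -416/63]
step 0: P' = (I − K·H)·P̄ = [124/7 550/21; 550/21 2470/63]
step 1: x̄ = F·x = [30, 197/9]
step 1: P̄ = F·P·Fᵀ + Q = [740 512; 512 3220/9]
step 1: y = z − H·x̄ = [-425/9]
step 1: S = H·P̄·Hᵀ + R = [17542/9]
step 1: K = P̄·Hᵀ·S⁻¹ = [5382/8771; 3692/8771]
step 1: x' = x̄ + K·y = [8980/8771, 17643/8771]
step 1: P' = (I − K·H)·P̄ = [53668/8771 75120/8771; 75120/8771 108988/8771]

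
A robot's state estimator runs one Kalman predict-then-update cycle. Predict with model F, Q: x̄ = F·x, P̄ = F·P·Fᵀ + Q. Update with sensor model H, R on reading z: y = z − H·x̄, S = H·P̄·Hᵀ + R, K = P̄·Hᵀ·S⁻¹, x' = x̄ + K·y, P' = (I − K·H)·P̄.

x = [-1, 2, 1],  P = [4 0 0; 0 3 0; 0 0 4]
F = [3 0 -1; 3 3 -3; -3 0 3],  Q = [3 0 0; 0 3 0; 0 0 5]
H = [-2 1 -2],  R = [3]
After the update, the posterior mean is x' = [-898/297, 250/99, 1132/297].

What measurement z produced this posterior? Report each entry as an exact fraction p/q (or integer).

x̄ = F·x = [-4, 0, 6]
P̄ = F·P·Fᵀ + Q = [43 48 -48; 48 102 -72; -48 -72 77]
S = H·P̄·Hᵀ + R = [297]
K = P̄·Hᵀ·S⁻¹ = [58/297; 50/99; -130/297]
x' − x̄ = [290/297, 250/99, -650/297] = K·y
y = (KᵀK)⁻¹·Kᵀ·(x' − x̄) = [5]
z = y + H·x̄ = [5] + [-4] = [1]

z = [1]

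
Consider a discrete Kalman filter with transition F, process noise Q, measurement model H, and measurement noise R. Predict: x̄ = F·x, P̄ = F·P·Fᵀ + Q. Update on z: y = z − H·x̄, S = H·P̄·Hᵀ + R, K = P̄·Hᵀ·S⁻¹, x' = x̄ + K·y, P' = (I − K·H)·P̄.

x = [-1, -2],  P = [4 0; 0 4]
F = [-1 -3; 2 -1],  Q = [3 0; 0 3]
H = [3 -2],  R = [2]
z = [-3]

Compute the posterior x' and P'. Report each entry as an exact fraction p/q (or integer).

x̄ = F·x = [7, 0]
P̄ = F·P·Fᵀ + Q = [43 4; 4 23]
y = z − H·x̄ = [-24]
S = H·P̄·Hᵀ + R = [433]
K = P̄·Hᵀ·S⁻¹ = [121/433; -34/433]
x' = x̄ + K·y = [127/433, 816/433]
P' = (I − K·H)·P̄ = [3978/433 5846/433; 5846/433 8803/433]

x' = [127/433, 816/433]
P' = [3978/433 5846/433; 5846/433 8803/433]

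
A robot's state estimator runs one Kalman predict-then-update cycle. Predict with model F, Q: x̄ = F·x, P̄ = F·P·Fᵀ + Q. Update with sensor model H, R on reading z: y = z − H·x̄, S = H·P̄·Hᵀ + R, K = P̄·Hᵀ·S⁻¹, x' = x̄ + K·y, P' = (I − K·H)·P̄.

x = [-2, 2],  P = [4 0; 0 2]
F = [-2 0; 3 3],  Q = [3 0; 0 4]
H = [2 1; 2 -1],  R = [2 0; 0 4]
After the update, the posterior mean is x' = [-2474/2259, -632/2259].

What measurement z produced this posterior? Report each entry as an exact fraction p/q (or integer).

x̄ = F·x = [4, 0]
P̄ = F·P·Fᵀ + Q = [19 -24; -24 58]
S = H·P̄·Hᵀ + R = [40 18; 18 234]
K = P̄·Hᵀ·S⁻¹ = [60/251 557/2259; 118/251 -1105/2259]
x' − x̄ = [-11510/2259, -632/2259] = K·y
y = (KᵀK)⁻¹·Kᵀ·(x' − x̄) = [-11, -10]
z = y + H·x̄ = [-11, -10] + [8, 8] = [-3, -2]

z = [-3, -2]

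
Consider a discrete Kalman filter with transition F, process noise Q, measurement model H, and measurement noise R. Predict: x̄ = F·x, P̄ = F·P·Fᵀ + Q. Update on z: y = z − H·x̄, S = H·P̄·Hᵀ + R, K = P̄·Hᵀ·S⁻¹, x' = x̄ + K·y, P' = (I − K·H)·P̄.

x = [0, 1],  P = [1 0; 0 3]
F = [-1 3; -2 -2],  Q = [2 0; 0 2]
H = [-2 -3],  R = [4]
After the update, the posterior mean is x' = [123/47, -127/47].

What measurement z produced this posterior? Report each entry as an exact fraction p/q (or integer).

z = [3]

x̄ = F·x = [3, -2]
P̄ = F·P·Fᵀ + Q = [30 -16; -16 18]
S = H·P̄·Hᵀ + R = [94]
K = P̄·Hᵀ·S⁻¹ = [-6/47; -11/47]
x' − x̄ = [-18/47, -33/47] = K·y
y = (KᵀK)⁻¹·Kᵀ·(x' − x̄) = [3]
z = y + H·x̄ = [3] + [0] = [3]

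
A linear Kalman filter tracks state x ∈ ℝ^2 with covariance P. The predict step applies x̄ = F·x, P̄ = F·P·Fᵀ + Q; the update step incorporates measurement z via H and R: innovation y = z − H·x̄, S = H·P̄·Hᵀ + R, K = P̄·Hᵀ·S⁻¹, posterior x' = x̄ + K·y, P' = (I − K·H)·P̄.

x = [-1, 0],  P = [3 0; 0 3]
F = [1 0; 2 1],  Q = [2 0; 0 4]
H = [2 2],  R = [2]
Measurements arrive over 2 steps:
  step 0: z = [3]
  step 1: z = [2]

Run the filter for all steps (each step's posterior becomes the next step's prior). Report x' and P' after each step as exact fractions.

step 0: x' = [26/73, 79/73], P' = [123/73 -112/73; -112/73 137/73]
step 1: x' = [-2/23, 337/299], P' = [251/161 -220/161; -220/161 3467/2093]

step 0: x̄ = F·x = [-1, -2]
step 0: P̄ = F·P·Fᵀ + Q = [5 6; 6 19]
step 0: y = z − H·x̄ = [9]
step 0: S = H·P̄·Hᵀ + R = [146]
step 0: K = P̄·Hᵀ·S⁻¹ = [11/73; 25/73]
step 0: x' = x̄ + K·y = [26/73, 79/73]
step 0: P' = (I − K·H)·P̄ = [123/73 -112/73; -112/73 137/73]
step 1: x̄ = F·x = [26/73, 131/73]
step 1: P̄ = F·P·Fᵀ + Q = [269/73 134/73; 134/73 473/73]
step 1: y = z − H·x̄ = [-168/73]
step 1: S = H·P̄·Hᵀ + R = [4186/73]
step 1: K = P̄·Hᵀ·S⁻¹ = [31/161; 607/2093]
step 1: x' = x̄ + K·y = [-2/23, 337/299]
step 1: P' = (I − K·H)·P̄ = [251/161 -220/161; -220/161 3467/2093]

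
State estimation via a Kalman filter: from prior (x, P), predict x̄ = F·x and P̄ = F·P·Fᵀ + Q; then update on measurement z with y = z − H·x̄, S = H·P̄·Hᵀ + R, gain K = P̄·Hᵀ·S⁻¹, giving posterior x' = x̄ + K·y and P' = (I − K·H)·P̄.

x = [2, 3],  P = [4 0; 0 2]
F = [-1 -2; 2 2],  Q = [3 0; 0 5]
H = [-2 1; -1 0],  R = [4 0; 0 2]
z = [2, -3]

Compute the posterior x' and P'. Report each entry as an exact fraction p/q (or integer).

x' = [59/79, 220/79]
P' = [478/553 84/79; 84/79 340/79]

x̄ = F·x = [-8, 10]
P̄ = F·P·Fᵀ + Q = [15 -16; -16 29]
y = z − H·x̄ = [-24, -11]
S = H·P̄·Hᵀ + R = [157 46; 46 17]
K = P̄·Hᵀ·S⁻¹ = [-92/553 -239/553; 43/79 -42/79]
x' = x̄ + K·y = [59/79, 220/79]
P' = (I − K·H)·P̄ = [478/553 84/79; 84/79 340/79]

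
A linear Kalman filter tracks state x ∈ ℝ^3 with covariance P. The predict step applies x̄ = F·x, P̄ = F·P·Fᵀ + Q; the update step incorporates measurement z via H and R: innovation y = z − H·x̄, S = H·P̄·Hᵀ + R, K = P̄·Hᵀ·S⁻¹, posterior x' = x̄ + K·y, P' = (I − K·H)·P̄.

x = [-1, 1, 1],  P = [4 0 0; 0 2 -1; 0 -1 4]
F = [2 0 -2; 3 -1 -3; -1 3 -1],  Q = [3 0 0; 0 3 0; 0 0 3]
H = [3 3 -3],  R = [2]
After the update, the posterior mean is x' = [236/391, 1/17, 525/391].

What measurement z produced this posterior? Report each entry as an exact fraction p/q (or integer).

x̄ = F·x = [-4, -7, 3]
P̄ = F·P·Fᵀ + Q = [35 46 6; 46 71 2; 6 2 35]
S = H·P̄·Hᵀ + R = [1955]
K = P̄·Hᵀ·S⁻¹ = [45/391; 3/17; -81/1955]
x' − x̄ = [1800/391, 120/17, -648/391] = K·y
y = (KᵀK)⁻¹·Kᵀ·(x' − x̄) = [40]
z = y + H·x̄ = [40] + [-42] = [-2]

z = [-2]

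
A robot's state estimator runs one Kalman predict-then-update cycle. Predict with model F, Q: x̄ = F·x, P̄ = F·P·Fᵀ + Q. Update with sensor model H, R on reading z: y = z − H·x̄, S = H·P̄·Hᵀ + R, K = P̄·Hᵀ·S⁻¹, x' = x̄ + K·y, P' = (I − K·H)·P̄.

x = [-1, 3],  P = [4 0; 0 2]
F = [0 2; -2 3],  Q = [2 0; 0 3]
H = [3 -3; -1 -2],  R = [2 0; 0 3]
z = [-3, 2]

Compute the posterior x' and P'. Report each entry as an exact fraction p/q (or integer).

x̄ = F·x = [6, 11]
P̄ = F·P·Fᵀ + Q = [10 12; 12 37]
y = z − H·x̄ = [12, 30]
S = H·P̄·Hᵀ + R = [209 156; 156 209]
K = P̄·Hᵀ·S⁻¹ = [810/3869 -1234/3869; -2259/19345 -6274/19345]
x' = x̄ + K·y = [-4086/3869, -2533/19345]
P' = (I − K·H)·P̄ = [1594/3869 1054/3869; 1054/3869 6776/19345]

x' = [-4086/3869, -2533/19345]
P' = [1594/3869 1054/3869; 1054/3869 6776/19345]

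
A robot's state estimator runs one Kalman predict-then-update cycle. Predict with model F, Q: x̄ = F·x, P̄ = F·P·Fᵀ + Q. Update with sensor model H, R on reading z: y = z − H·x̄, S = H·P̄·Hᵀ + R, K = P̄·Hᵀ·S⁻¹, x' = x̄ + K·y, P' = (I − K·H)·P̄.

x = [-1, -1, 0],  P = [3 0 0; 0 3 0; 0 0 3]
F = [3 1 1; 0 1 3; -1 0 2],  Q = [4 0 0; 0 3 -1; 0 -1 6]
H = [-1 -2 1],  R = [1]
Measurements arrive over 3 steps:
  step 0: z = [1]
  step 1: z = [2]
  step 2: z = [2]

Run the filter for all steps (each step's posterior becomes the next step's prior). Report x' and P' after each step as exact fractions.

step 0: x' = [-108/59, 63/59, 79/59], P' = [2453/177 -1780/177 -1171/177; -1780/177 2120/177 2399/177; -1171/177 2399/177 3617/177]
step 1: x' = [-91546/22657, 58560/22657, 70753/22657], P' = [3718906/67971 -3388240/67971 -3071770/67971; -3388240/67971 3465298/67971 3505222/67971; -3071770/67971 3505222/67971 7836185/135942]
step 2: x' = [-236518790/36578323, 185711706/36578323, 207810978/36578323], P' = [25219942213/182891615 -24097362398/182891615 -4595162972/36578323; -24097362398/182891615 24076089308/182891615 4783642449/36578323; -4595162972/36578323 4783642449/36578323 4953825016/36578323]

step 0: x̄ = F·x = [-4, -1, 1]
step 0: P̄ = F·P·Fᵀ + Q = [37 12 -3; 12 33 17; -3 17 21]
step 0: y = z − H·x̄ = [-6]
step 0: S = H·P̄·Hᵀ + R = [177]
step 0: K = P̄·Hᵀ·S⁻¹ = [-64/177; -61/177; -10/177]
step 0: x' = x̄ + K·y = [-108/59, 63/59, 79/59]
step 0: P' = (I − K·H)·P̄ = [2453/177 -1780/177 -1171/177; -1780/177 2120/177 2399/177; -1171/177 2399/177 3617/177]
step 1: x̄ = F·x = [-182/59, 300/59, 266/59]
step 1: P̄ = F·P·Fᵀ + Q = [15614/177 6688/177 598/177; 6688/177 49598/177 31616/177; 598/177 31616/177 22667/177]
step 1: y = z − H·x̄ = [270/59]
step 1: S = H·P̄·Hᵀ + R = [45314/59]
step 1: K = P̄·Hᵀ·S⁻¹ = [-4732/22657; -12378/22657; -13721/45314]
step 1: x' = x̄ + K·y = [-91546/22657, 58560/22657, 70753/22657]
step 1: P' = (I − K·H)·P̄ = [3718906/67971 -3388240/67971 -3071770/67971; -3388240/67971 3465298/67971 3505222/67971; -3071770/67971 3505222/67971 7836185/135942]
step 2: x̄ = F·x = [-145325/22657, 270819/22657, 233052/22657]
step 2: P̄ = F·P·Fᵀ + Q = [18751625/135942 -17140373/135942 -2760233/22657; -17140373/135942 119926751/135942 14351526/22657; -2760233/22657 14351526/22657 10695394/22657]
step 2: y = z − H·x̄ = [208575/22657]
step 2: S = H·P̄·Hᵀ + R = [182891615/135942]
step 2: K = P̄·Hᵀ·S⁻¹ = [-1032277/182891615; -136603973/182891615; -18296910/36578323]
step 2: x' = x̄ + K·y = [-236518790/36578323, 185711706/36578323, 207810978/36578323]
step 2: P' = (I − K·H)·P̄ = [25219942213/182891615 -24097362398/182891615 -4595162972/36578323; -24097362398/182891615 24076089308/182891615 4783642449/36578323; -4595162972/36578323 4783642449/36578323 4953825016/36578323]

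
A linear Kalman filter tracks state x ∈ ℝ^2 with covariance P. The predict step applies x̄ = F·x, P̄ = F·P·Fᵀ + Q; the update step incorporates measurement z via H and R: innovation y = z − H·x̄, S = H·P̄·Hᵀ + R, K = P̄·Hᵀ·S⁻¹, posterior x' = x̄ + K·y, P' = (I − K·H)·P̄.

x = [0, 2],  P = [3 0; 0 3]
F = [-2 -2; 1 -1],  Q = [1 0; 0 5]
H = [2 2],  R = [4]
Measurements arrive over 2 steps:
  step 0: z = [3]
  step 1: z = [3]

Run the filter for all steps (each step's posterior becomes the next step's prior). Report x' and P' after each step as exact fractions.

step 0: x' = [79/74, 17/74], P' = [300/37 -275/37; -275/37 286/37]
step 1: x' = [-6699/2966, 10907/2966], P' = [6622/1483 -6469/1483; -6469/1483 7762/1483]

step 0: x̄ = F·x = [-4, -2]
step 0: P̄ = F·P·Fᵀ + Q = [25 0; 0 11]
step 0: y = z − H·x̄ = [15]
step 0: S = H·P̄·Hᵀ + R = [148]
step 0: K = P̄·Hᵀ·S⁻¹ = [25/74; 11/74]
step 0: x' = x̄ + K·y = [79/74, 17/74]
step 0: P' = (I − K·H)·P̄ = [300/37 -275/37; -275/37 286/37]
step 1: x̄ = F·x = [-96/37, 31/37]
step 1: P̄ = F·P·Fᵀ + Q = [181/37 -28/37; -28/37 1321/37]
step 1: y = z − H·x̄ = [241/37]
step 1: S = H·P̄·Hᵀ + R = [5932/37]
step 1: K = P̄·Hᵀ·S⁻¹ = [153/2966; 1293/2966]
step 1: x' = x̄ + K·y = [-6699/2966, 10907/2966]
step 1: P' = (I − K·H)·P̄ = [6622/1483 -6469/1483; -6469/1483 7762/1483]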